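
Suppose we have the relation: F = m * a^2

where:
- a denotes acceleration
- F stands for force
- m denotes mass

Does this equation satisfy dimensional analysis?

No

a (acceleration) has dimensions [L T^-2].
F (force) has dimensions [L M T^-2].
m (mass) has dimensions [M].

Left side: [L M T^-2]
Right side: [L^2 M T^-4]

The two sides have different dimensions, so the equation is NOT dimensionally consistent.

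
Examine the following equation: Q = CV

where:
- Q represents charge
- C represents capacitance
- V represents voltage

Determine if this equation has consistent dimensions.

Yes

Q (charge) has dimensions [I T].
C (capacitance) has dimensions [I^2 L^-2 M^-1 T^4].
V (voltage) has dimensions [I^-1 L^2 M T^-3].

Left side: [I T]
Right side: [I T]

Both sides have the same dimensions, so the equation is dimensionally consistent.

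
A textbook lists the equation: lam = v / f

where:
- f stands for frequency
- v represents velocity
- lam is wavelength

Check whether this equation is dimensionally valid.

Yes

f (frequency) has dimensions [T^-1].
v (velocity) has dimensions [L T^-1].
lam (wavelength) has dimensions [L].

Left side: [L]
Right side: [L]

Both sides have the same dimensions, so the equation is dimensionally consistent.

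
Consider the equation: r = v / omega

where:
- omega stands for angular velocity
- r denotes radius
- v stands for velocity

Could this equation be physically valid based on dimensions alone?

Yes

omega (angular velocity) has dimensions [T^-1].
r (radius) has dimensions [L].
v (velocity) has dimensions [L T^-1].

Left side: [L]
Right side: [L]

Both sides have the same dimensions, so the equation is dimensionally consistent.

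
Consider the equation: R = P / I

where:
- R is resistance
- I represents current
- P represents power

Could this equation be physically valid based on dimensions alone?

No

R (resistance) has dimensions [I^-2 L^2 M T^-3].
I (current) has dimensions [I].
P (power) has dimensions [L^2 M T^-3].

Left side: [I^-2 L^2 M T^-3]
Right side: [I^-1 L^2 M T^-3]

The two sides have different dimensions, so the equation is NOT dimensionally consistent.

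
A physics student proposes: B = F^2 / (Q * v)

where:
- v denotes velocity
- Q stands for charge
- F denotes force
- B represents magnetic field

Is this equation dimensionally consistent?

No

v (velocity) has dimensions [L T^-1].
Q (charge) has dimensions [I T].
F (force) has dimensions [L M T^-2].
B (magnetic field) has dimensions [I^-1 M T^-2].

Left side: [I^-1 M T^-2]
Right side: [I^-1 L M^2 T^-4]

The two sides have different dimensions, so the equation is NOT dimensionally consistent.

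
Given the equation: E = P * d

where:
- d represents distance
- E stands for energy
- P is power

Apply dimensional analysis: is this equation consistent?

No

d (distance) has dimensions [L].
E (energy) has dimensions [L^2 M T^-2].
P (power) has dimensions [L^2 M T^-3].

Left side: [L^2 M T^-2]
Right side: [L^3 M T^-3]

The two sides have different dimensions, so the equation is NOT dimensionally consistent.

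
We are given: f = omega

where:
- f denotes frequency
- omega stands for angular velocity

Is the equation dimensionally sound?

Yes

f (frequency) has dimensions [T^-1].
omega (angular velocity) has dimensions [T^-1].

Left side: [T^-1]
Right side: [T^-1]

Both sides have the same dimensions, so the equation is dimensionally consistent.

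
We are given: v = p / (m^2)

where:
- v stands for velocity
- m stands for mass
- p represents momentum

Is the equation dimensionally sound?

No

v (velocity) has dimensions [L T^-1].
m (mass) has dimensions [M].
p (momentum) has dimensions [L M T^-1].

Left side: [L T^-1]
Right side: [L M^-1 T^-1]

The two sides have different dimensions, so the equation is NOT dimensionally consistent.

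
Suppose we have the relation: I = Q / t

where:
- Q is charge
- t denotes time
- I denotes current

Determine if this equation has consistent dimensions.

Yes

Q (charge) has dimensions [I T].
t (time) has dimensions [T].
I (current) has dimensions [I].

Left side: [I]
Right side: [I]

Both sides have the same dimensions, so the equation is dimensionally consistent.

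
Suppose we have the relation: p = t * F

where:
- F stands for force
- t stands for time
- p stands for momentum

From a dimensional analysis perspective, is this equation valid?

Yes

F (force) has dimensions [L M T^-2].
t (time) has dimensions [T].
p (momentum) has dimensions [L M T^-1].

Left side: [L M T^-1]
Right side: [L M T^-1]

Both sides have the same dimensions, so the equation is dimensionally consistent.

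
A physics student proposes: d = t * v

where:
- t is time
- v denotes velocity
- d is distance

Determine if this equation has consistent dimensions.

Yes

t (time) has dimensions [T].
v (velocity) has dimensions [L T^-1].
d (distance) has dimensions [L].

Left side: [L]
Right side: [L]

Both sides have the same dimensions, so the equation is dimensionally consistent.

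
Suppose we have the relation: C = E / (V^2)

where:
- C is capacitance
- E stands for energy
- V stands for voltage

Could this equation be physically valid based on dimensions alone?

Yes

C (capacitance) has dimensions [I^2 L^-2 M^-1 T^4].
E (energy) has dimensions [L^2 M T^-2].
V (voltage) has dimensions [I^-1 L^2 M T^-3].

Left side: [I^2 L^-2 M^-1 T^4]
Right side: [I^2 L^-2 M^-1 T^4]

Both sides have the same dimensions, so the equation is dimensionally consistent.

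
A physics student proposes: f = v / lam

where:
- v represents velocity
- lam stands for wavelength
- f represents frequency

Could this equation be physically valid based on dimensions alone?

Yes

v (velocity) has dimensions [L T^-1].
lam (wavelength) has dimensions [L].
f (frequency) has dimensions [T^-1].

Left side: [T^-1]
Right side: [T^-1]

Both sides have the same dimensions, so the equation is dimensionally consistent.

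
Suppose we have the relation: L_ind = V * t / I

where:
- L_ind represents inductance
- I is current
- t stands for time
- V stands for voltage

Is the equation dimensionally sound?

Yes

L_ind (inductance) has dimensions [I^-2 L^2 M T^-2].
I (current) has dimensions [I].
t (time) has dimensions [T].
V (voltage) has dimensions [I^-1 L^2 M T^-3].

Left side: [I^-2 L^2 M T^-2]
Right side: [I^-2 L^2 M T^-2]

Both sides have the same dimensions, so the equation is dimensionally consistent.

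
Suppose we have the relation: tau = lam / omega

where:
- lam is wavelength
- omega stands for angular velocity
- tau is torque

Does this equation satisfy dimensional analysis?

No

lam (wavelength) has dimensions [L].
omega (angular velocity) has dimensions [T^-1].
tau (torque) has dimensions [L^2 M T^-2].

Left side: [L^2 M T^-2]
Right side: [L T]

The two sides have different dimensions, so the equation is NOT dimensionally consistent.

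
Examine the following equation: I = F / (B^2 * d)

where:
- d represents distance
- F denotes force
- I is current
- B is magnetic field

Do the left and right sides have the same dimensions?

No

d (distance) has dimensions [L].
F (force) has dimensions [L M T^-2].
I (current) has dimensions [I].
B (magnetic field) has dimensions [I^-1 M T^-2].

Left side: [I]
Right side: [I^2 M^-1 T^2]

The two sides have different dimensions, so the equation is NOT dimensionally consistent.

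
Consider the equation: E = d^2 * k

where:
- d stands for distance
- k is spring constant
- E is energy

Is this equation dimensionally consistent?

Yes

d (distance) has dimensions [L].
k (spring constant) has dimensions [M T^-2].
E (energy) has dimensions [L^2 M T^-2].

Left side: [L^2 M T^-2]
Right side: [L^2 M T^-2]

Both sides have the same dimensions, so the equation is dimensionally consistent.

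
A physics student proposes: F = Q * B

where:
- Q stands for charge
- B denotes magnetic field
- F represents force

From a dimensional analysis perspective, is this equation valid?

No

Q (charge) has dimensions [I T].
B (magnetic field) has dimensions [I^-1 M T^-2].
F (force) has dimensions [L M T^-2].

Left side: [L M T^-2]
Right side: [M T^-1]

The two sides have different dimensions, so the equation is NOT dimensionally consistent.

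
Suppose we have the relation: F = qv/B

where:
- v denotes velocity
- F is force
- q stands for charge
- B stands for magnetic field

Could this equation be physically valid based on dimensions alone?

No

v (velocity) has dimensions [L T^-1].
F (force) has dimensions [L M T^-2].
q (charge) has dimensions [I T].
B (magnetic field) has dimensions [I^-1 M T^-2].

Left side: [L M T^-2]
Right side: [I^2 L M^-1 T^2]

The two sides have different dimensions, so the equation is NOT dimensionally consistent.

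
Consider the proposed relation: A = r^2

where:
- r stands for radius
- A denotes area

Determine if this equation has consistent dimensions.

Yes

r (radius) has dimensions [L].
A (area) has dimensions [L^2].

Left side: [L^2]
Right side: [L^2]

Both sides have the same dimensions, so the equation is dimensionally consistent.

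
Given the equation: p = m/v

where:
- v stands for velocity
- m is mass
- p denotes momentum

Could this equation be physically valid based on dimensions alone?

No

v (velocity) has dimensions [L T^-1].
m (mass) has dimensions [M].
p (momentum) has dimensions [L M T^-1].

Left side: [L M T^-1]
Right side: [L^-1 M T]

The two sides have different dimensions, so the equation is NOT dimensionally consistent.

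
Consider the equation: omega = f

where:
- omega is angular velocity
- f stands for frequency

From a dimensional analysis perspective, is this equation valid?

Yes

omega (angular velocity) has dimensions [T^-1].
f (frequency) has dimensions [T^-1].

Left side: [T^-1]
Right side: [T^-1]

Both sides have the same dimensions, so the equation is dimensionally consistent.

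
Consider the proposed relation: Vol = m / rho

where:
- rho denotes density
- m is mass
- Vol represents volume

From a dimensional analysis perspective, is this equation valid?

Yes

rho (density) has dimensions [L^-3 M].
m (mass) has dimensions [M].
Vol (volume) has dimensions [L^3].

Left side: [L^3]
Right side: [L^3]

Both sides have the same dimensions, so the equation is dimensionally consistent.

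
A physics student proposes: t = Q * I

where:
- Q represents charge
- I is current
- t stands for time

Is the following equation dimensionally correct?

No

Q (charge) has dimensions [I T].
I (current) has dimensions [I].
t (time) has dimensions [T].

Left side: [T]
Right side: [I^2 T]

The two sides have different dimensions, so the equation is NOT dimensionally consistent.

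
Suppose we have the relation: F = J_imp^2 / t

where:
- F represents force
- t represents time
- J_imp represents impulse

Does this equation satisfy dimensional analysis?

No

F (force) has dimensions [L M T^-2].
t (time) has dimensions [T].
J_imp (impulse) has dimensions [L M T^-1].

Left side: [L M T^-2]
Right side: [L^2 M^2 T^-3]

The two sides have different dimensions, so the equation is NOT dimensionally consistent.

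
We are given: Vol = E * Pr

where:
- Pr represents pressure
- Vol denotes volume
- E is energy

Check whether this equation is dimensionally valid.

No

Pr (pressure) has dimensions [L^-1 M T^-2].
Vol (volume) has dimensions [L^3].
E (energy) has dimensions [L^2 M T^-2].

Left side: [L^3]
Right side: [L M^2 T^-4]

The two sides have different dimensions, so the equation is NOT dimensionally consistent.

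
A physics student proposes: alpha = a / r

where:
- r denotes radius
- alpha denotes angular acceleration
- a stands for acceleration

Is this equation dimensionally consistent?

Yes

r (radius) has dimensions [L].
alpha (angular acceleration) has dimensions [T^-2].
a (acceleration) has dimensions [L T^-2].

Left side: [T^-2]
Right side: [T^-2]

Both sides have the same dimensions, so the equation is dimensionally consistent.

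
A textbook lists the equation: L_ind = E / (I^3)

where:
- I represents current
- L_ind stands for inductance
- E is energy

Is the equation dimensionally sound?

No

I (current) has dimensions [I].
L_ind (inductance) has dimensions [I^-2 L^2 M T^-2].
E (energy) has dimensions [L^2 M T^-2].

Left side: [I^-2 L^2 M T^-2]
Right side: [I^-3 L^2 M T^-2]

The two sides have different dimensions, so the equation is NOT dimensionally consistent.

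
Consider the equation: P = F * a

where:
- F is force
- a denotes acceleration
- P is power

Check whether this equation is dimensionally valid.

No

F (force) has dimensions [L M T^-2].
a (acceleration) has dimensions [L T^-2].
P (power) has dimensions [L^2 M T^-3].

Left side: [L^2 M T^-3]
Right side: [L^2 M T^-4]

The two sides have different dimensions, so the equation is NOT dimensionally consistent.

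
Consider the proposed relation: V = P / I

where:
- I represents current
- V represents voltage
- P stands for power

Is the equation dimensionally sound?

Yes

I (current) has dimensions [I].
V (voltage) has dimensions [I^-1 L^2 M T^-3].
P (power) has dimensions [L^2 M T^-3].

Left side: [I^-1 L^2 M T^-3]
Right side: [I^-1 L^2 M T^-3]

Both sides have the same dimensions, so the equation is dimensionally consistent.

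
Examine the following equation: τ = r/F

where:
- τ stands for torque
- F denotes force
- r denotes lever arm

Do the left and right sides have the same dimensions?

No

τ (torque) has dimensions [L^2 M T^-2].
F (force) has dimensions [L M T^-2].
r (lever arm) has dimensions [L].

Left side: [L^2 M T^-2]
Right side: [M^-1 T^2]

The two sides have different dimensions, so the equation is NOT dimensionally consistent.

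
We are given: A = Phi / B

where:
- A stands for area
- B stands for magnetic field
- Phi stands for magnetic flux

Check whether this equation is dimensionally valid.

Yes

A (area) has dimensions [L^2].
B (magnetic field) has dimensions [I^-1 M T^-2].
Phi (magnetic flux) has dimensions [I^-1 L^2 M T^-2].

Left side: [L^2]
Right side: [L^2]

Both sides have the same dimensions, so the equation is dimensionally consistent.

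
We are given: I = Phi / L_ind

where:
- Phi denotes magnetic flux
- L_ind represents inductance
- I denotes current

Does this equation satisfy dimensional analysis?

Yes

Phi (magnetic flux) has dimensions [I^-1 L^2 M T^-2].
L_ind (inductance) has dimensions [I^-2 L^2 M T^-2].
I (current) has dimensions [I].

Left side: [I]
Right side: [I]

Both sides have the same dimensions, so the equation is dimensionally consistent.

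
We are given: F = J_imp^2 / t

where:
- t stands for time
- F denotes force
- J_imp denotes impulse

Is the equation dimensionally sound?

No

t (time) has dimensions [T].
F (force) has dimensions [L M T^-2].
J_imp (impulse) has dimensions [L M T^-1].

Left side: [L M T^-2]
Right side: [L^2 M^2 T^-3]

The two sides have different dimensions, so the equation is NOT dimensionally consistent.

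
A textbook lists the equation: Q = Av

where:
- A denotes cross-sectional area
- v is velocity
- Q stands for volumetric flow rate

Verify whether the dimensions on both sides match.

Yes

A (cross-sectional area) has dimensions [L^2].
v (velocity) has dimensions [L T^-1].
Q (volumetric flow rate) has dimensions [L^3 T^-1].

Left side: [L^3 T^-1]
Right side: [L^3 T^-1]

Both sides have the same dimensions, so the equation is dimensionally consistent.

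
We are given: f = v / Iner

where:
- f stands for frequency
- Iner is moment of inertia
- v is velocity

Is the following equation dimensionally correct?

No

f (frequency) has dimensions [T^-1].
Iner (moment of inertia) has dimensions [L^2 M].
v (velocity) has dimensions [L T^-1].

Left side: [T^-1]
Right side: [L^-1 M^-1 T^-1]

The two sides have different dimensions, so the equation is NOT dimensionally consistent.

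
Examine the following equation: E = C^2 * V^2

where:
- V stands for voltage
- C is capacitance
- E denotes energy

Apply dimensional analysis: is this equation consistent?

No

V (voltage) has dimensions [I^-1 L^2 M T^-3].
C (capacitance) has dimensions [I^2 L^-2 M^-1 T^4].
E (energy) has dimensions [L^2 M T^-2].

Left side: [L^2 M T^-2]
Right side: [I^2 T^2]

The two sides have different dimensions, so the equation is NOT dimensionally consistent.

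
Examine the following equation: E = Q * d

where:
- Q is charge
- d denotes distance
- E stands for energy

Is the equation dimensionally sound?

No

Q (charge) has dimensions [I T].
d (distance) has dimensions [L].
E (energy) has dimensions [L^2 M T^-2].

Left side: [L^2 M T^-2]
Right side: [I L T]

The two sides have different dimensions, so the equation is NOT dimensionally consistent.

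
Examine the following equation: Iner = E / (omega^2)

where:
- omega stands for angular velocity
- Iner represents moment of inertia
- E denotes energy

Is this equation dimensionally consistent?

Yes

omega (angular velocity) has dimensions [T^-1].
Iner (moment of inertia) has dimensions [L^2 M].
E (energy) has dimensions [L^2 M T^-2].

Left side: [L^2 M]
Right side: [L^2 M]

Both sides have the same dimensions, so the equation is dimensionally consistent.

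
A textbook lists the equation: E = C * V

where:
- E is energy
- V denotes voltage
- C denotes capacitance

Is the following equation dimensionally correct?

No

E (energy) has dimensions [L^2 M T^-2].
V (voltage) has dimensions [I^-1 L^2 M T^-3].
C (capacitance) has dimensions [I^2 L^-2 M^-1 T^4].

Left side: [L^2 M T^-2]
Right side: [I T]

The two sides have different dimensions, so the equation is NOT dimensionally consistent.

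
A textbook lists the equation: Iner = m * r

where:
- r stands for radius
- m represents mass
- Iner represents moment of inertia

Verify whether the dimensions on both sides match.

No

r (radius) has dimensions [L].
m (mass) has dimensions [M].
Iner (moment of inertia) has dimensions [L^2 M].

Left side: [L^2 M]
Right side: [L M]

The two sides have different dimensions, so the equation is NOT dimensionally consistent.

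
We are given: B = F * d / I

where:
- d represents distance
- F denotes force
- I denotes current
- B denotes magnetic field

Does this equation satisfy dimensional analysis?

No

d (distance) has dimensions [L].
F (force) has dimensions [L M T^-2].
I (current) has dimensions [I].
B (magnetic field) has dimensions [I^-1 M T^-2].

Left side: [I^-1 M T^-2]
Right side: [I^-1 L^2 M T^-2]

The two sides have different dimensions, so the equation is NOT dimensionally consistent.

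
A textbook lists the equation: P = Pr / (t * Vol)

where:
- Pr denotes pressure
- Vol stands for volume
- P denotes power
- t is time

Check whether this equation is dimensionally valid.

No

Pr (pressure) has dimensions [L^-1 M T^-2].
Vol (volume) has dimensions [L^3].
P (power) has dimensions [L^2 M T^-3].
t (time) has dimensions [T].

Left side: [L^2 M T^-3]
Right side: [L^-4 M T^-3]

The two sides have different dimensions, so the equation is NOT dimensionally consistent.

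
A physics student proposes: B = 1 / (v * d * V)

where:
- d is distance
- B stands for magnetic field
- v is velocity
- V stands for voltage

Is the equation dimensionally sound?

No

d (distance) has dimensions [L].
B (magnetic field) has dimensions [I^-1 M T^-2].
v (velocity) has dimensions [L T^-1].
V (voltage) has dimensions [I^-1 L^2 M T^-3].

Left side: [I^-1 M T^-2]
Right side: [I L^-4 M^-1 T^4]

The two sides have different dimensions, so the equation is NOT dimensionally consistent.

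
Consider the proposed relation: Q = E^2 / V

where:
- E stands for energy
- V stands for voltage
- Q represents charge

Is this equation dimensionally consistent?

No

E (energy) has dimensions [L^2 M T^-2].
V (voltage) has dimensions [I^-1 L^2 M T^-3].
Q (charge) has dimensions [I T].

Left side: [I T]
Right side: [I L^2 M T^-1]

The two sides have different dimensions, so the equation is NOT dimensionally consistent.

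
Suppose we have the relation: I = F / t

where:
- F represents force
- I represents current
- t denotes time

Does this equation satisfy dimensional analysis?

No

F (force) has dimensions [L M T^-2].
I (current) has dimensions [I].
t (time) has dimensions [T].

Left side: [I]
Right side: [L M T^-3]

The two sides have different dimensions, so the equation is NOT dimensionally consistent.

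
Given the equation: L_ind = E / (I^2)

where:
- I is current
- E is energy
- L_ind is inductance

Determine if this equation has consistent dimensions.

Yes

I (current) has dimensions [I].
E (energy) has dimensions [L^2 M T^-2].
L_ind (inductance) has dimensions [I^-2 L^2 M T^-2].

Left side: [I^-2 L^2 M T^-2]
Right side: [I^-2 L^2 M T^-2]

Both sides have the same dimensions, so the equation is dimensionally consistent.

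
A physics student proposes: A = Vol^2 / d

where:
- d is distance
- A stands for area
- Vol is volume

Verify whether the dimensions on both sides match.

No

d (distance) has dimensions [L].
A (area) has dimensions [L^2].
Vol (volume) has dimensions [L^3].

Left side: [L^2]
Right side: [L^5]

The two sides have different dimensions, so the equation is NOT dimensionally consistent.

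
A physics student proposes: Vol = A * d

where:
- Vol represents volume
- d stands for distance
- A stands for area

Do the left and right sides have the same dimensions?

Yes

Vol (volume) has dimensions [L^3].
d (distance) has dimensions [L].
A (area) has dimensions [L^2].

Left side: [L^3]
Right side: [L^3]

Both sides have the same dimensions, so the equation is dimensionally consistent.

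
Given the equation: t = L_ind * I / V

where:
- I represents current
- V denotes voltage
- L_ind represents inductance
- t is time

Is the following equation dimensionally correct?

Yes

I (current) has dimensions [I].
V (voltage) has dimensions [I^-1 L^2 M T^-3].
L_ind (inductance) has dimensions [I^-2 L^2 M T^-2].
t (time) has dimensions [T].

Left side: [T]
Right side: [T]

Both sides have the same dimensions, so the equation is dimensionally consistent.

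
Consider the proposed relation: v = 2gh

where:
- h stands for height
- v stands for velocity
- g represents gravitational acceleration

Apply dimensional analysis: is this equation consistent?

No

h (height) has dimensions [L].
v (velocity) has dimensions [L T^-1].
g (gravitational acceleration) has dimensions [L T^-2].

Left side: [L T^-1]
Right side: [L^2 T^-2]

The two sides have different dimensions, so the equation is NOT dimensionally consistent.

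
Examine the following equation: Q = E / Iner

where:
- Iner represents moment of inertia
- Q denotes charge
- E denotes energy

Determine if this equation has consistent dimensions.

No

Iner (moment of inertia) has dimensions [L^2 M].
Q (charge) has dimensions [I T].
E (energy) has dimensions [L^2 M T^-2].

Left side: [I T]
Right side: [T^-2]

The two sides have different dimensions, so the equation is NOT dimensionally consistent.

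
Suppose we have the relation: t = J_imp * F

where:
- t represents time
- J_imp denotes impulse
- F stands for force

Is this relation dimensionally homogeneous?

No

t (time) has dimensions [T].
J_imp (impulse) has dimensions [L M T^-1].
F (force) has dimensions [L M T^-2].

Left side: [T]
Right side: [L^2 M^2 T^-3]

The two sides have different dimensions, so the equation is NOT dimensionally consistent.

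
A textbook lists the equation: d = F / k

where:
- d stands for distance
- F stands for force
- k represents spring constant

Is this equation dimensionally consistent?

Yes

d (distance) has dimensions [L].
F (force) has dimensions [L M T^-2].
k (spring constant) has dimensions [M T^-2].

Left side: [L]
Right side: [L]

Both sides have the same dimensions, so the equation is dimensionally consistent.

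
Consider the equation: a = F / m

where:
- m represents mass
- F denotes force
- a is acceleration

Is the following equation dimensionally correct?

Yes

m (mass) has dimensions [M].
F (force) has dimensions [L M T^-2].
a (acceleration) has dimensions [L T^-2].

Left side: [L T^-2]
Right side: [L T^-2]

Both sides have the same dimensions, so the equation is dimensionally consistent.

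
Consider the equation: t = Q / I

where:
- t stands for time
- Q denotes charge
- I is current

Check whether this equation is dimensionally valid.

Yes

t (time) has dimensions [T].
Q (charge) has dimensions [I T].
I (current) has dimensions [I].

Left side: [T]
Right side: [T]

Both sides have the same dimensions, so the equation is dimensionally consistent.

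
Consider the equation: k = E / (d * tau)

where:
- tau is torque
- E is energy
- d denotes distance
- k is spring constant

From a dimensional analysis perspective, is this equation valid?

No

tau (torque) has dimensions [L^2 M T^-2].
E (energy) has dimensions [L^2 M T^-2].
d (distance) has dimensions [L].
k (spring constant) has dimensions [M T^-2].

Left side: [M T^-2]
Right side: [L^-1]

The two sides have different dimensions, so the equation is NOT dimensionally consistent.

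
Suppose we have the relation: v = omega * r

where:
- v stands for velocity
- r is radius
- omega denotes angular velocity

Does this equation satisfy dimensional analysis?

Yes

v (velocity) has dimensions [L T^-1].
r (radius) has dimensions [L].
omega (angular velocity) has dimensions [T^-1].

Left side: [L T^-1]
Right side: [L T^-1]

Both sides have the same dimensions, so the equation is dimensionally consistent.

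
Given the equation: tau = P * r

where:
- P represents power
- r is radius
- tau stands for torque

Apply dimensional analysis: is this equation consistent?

No

P (power) has dimensions [L^2 M T^-3].
r (radius) has dimensions [L].
tau (torque) has dimensions [L^2 M T^-2].

Left side: [L^2 M T^-2]
Right side: [L^3 M T^-3]

The two sides have different dimensions, so the equation is NOT dimensionally consistent.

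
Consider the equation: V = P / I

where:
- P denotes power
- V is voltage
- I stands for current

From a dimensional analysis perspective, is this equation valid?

Yes

P (power) has dimensions [L^2 M T^-3].
V (voltage) has dimensions [I^-1 L^2 M T^-3].
I (current) has dimensions [I].

Left side: [I^-1 L^2 M T^-3]
Right side: [I^-1 L^2 M T^-3]

Both sides have the same dimensions, so the equation is dimensionally consistent.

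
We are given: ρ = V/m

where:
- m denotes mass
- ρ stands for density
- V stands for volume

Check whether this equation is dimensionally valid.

No

m (mass) has dimensions [M].
ρ (density) has dimensions [L^-3 M].
V (volume) has dimensions [L^3].

Left side: [L^-3 M]
Right side: [L^3 M^-1]

The two sides have different dimensions, so the equation is NOT dimensionally consistent.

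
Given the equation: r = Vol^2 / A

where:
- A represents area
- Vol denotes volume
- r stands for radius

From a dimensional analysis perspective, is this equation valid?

No

A (area) has dimensions [L^2].
Vol (volume) has dimensions [L^3].
r (radius) has dimensions [L].

Left side: [L]
Right side: [L^4]

The two sides have different dimensions, so the equation is NOT dimensionally consistent.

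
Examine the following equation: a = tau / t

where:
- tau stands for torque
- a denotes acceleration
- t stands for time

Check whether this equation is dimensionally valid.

No

tau (torque) has dimensions [L^2 M T^-2].
a (acceleration) has dimensions [L T^-2].
t (time) has dimensions [T].

Left side: [L T^-2]
Right side: [L^2 M T^-3]

The two sides have different dimensions, so the equation is NOT dimensionally consistent.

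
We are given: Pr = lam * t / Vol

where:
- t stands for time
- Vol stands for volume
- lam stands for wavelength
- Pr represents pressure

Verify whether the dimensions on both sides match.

No

t (time) has dimensions [T].
Vol (volume) has dimensions [L^3].
lam (wavelength) has dimensions [L].
Pr (pressure) has dimensions [L^-1 M T^-2].

Left side: [L^-1 M T^-2]
Right side: [L^-2 T]

The two sides have different dimensions, so the equation is NOT dimensionally consistent.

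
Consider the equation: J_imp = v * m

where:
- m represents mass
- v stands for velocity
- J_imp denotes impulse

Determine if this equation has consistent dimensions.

Yes

m (mass) has dimensions [M].
v (velocity) has dimensions [L T^-1].
J_imp (impulse) has dimensions [L M T^-1].

Left side: [L M T^-1]
Right side: [L M T^-1]

Both sides have the same dimensions, so the equation is dimensionally consistent.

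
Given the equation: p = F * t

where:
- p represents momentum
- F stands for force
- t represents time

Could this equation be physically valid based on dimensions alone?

Yes

p (momentum) has dimensions [L M T^-1].
F (force) has dimensions [L M T^-2].
t (time) has dimensions [T].

Left side: [L M T^-1]
Right side: [L M T^-1]

Both sides have the same dimensions, so the equation is dimensionally consistent.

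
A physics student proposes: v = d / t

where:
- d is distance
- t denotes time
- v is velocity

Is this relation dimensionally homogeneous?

Yes

d (distance) has dimensions [L].
t (time) has dimensions [T].
v (velocity) has dimensions [L T^-1].

Left side: [L T^-1]
Right side: [L T^-1]

Both sides have the same dimensions, so the equation is dimensionally consistent.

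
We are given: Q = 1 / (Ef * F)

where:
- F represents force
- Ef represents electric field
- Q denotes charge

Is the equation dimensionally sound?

No

F (force) has dimensions [L M T^-2].
Ef (electric field) has dimensions [I^-1 L M T^-3].
Q (charge) has dimensions [I T].

Left side: [I T]
Right side: [I L^-2 M^-2 T^5]

The two sides have different dimensions, so the equation is NOT dimensionally consistent.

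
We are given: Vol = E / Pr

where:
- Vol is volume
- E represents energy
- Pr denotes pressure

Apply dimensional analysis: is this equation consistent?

Yes

Vol (volume) has dimensions [L^3].
E (energy) has dimensions [L^2 M T^-2].
Pr (pressure) has dimensions [L^-1 M T^-2].

Left side: [L^3]
Right side: [L^3]

Both sides have the same dimensions, so the equation is dimensionally consistent.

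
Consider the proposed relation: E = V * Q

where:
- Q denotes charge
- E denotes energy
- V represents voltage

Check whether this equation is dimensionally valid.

Yes

Q (charge) has dimensions [I T].
E (energy) has dimensions [L^2 M T^-2].
V (voltage) has dimensions [I^-1 L^2 M T^-3].

Left side: [L^2 M T^-2]
Right side: [L^2 M T^-2]

Both sides have the same dimensions, so the equation is dimensionally consistent.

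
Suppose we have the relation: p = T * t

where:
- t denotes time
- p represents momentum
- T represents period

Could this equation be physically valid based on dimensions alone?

No

t (time) has dimensions [T].
p (momentum) has dimensions [L M T^-1].
T (period) has dimensions [T].

Left side: [L M T^-1]
Right side: [T^2]

The two sides have different dimensions, so the equation is NOT dimensionally consistent.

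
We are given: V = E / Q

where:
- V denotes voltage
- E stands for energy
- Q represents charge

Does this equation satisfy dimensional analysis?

Yes

V (voltage) has dimensions [I^-1 L^2 M T^-3].
E (energy) has dimensions [L^2 M T^-2].
Q (charge) has dimensions [I T].

Left side: [I^-1 L^2 M T^-3]
Right side: [I^-1 L^2 M T^-3]

Both sides have the same dimensions, so the equation is dimensionally consistent.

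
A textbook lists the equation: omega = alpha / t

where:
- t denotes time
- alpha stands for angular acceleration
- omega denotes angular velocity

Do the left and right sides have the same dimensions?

No

t (time) has dimensions [T].
alpha (angular acceleration) has dimensions [T^-2].
omega (angular velocity) has dimensions [T^-1].

Left side: [T^-1]
Right side: [T^-3]

The two sides have different dimensions, so the equation is NOT dimensionally consistent.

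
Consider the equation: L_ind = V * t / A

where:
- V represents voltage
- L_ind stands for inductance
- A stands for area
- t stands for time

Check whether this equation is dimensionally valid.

No

V (voltage) has dimensions [I^-1 L^2 M T^-3].
L_ind (inductance) has dimensions [I^-2 L^2 M T^-2].
A (area) has dimensions [L^2].
t (time) has dimensions [T].

Left side: [I^-2 L^2 M T^-2]
Right side: [I^-1 M T^-2]

The two sides have different dimensions, so the equation is NOT dimensionally consistent.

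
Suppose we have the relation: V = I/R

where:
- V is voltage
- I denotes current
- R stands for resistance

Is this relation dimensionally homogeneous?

No

V (voltage) has dimensions [I^-1 L^2 M T^-3].
I (current) has dimensions [I].
R (resistance) has dimensions [I^-2 L^2 M T^-3].

Left side: [I^-1 L^2 M T^-3]
Right side: [I^3 L^-2 M^-1 T^3]

The two sides have different dimensions, so the equation is NOT dimensionally consistent.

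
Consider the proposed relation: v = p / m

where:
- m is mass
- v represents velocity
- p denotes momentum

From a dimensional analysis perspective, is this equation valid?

Yes

m (mass) has dimensions [M].
v (velocity) has dimensions [L T^-1].
p (momentum) has dimensions [L M T^-1].

Left side: [L T^-1]
Right side: [L T^-1]

Both sides have the same dimensions, so the equation is dimensionally consistent.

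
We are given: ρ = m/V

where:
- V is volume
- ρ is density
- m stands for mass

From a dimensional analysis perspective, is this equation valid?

Yes

V (volume) has dimensions [L^3].
ρ (density) has dimensions [L^-3 M].
m (mass) has dimensions [M].

Left side: [L^-3 M]
Right side: [L^-3 M]

Both sides have the same dimensions, so the equation is dimensionally consistent.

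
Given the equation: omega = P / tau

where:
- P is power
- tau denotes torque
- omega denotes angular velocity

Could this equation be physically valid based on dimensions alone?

Yes

P (power) has dimensions [L^2 M T^-3].
tau (torque) has dimensions [L^2 M T^-2].
omega (angular velocity) has dimensions [T^-1].

Left side: [T^-1]
Right side: [T^-1]

Both sides have the same dimensions, so the equation is dimensionally consistent.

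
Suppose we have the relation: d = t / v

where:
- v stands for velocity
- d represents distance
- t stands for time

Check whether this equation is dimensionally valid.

No

v (velocity) has dimensions [L T^-1].
d (distance) has dimensions [L].
t (time) has dimensions [T].

Left side: [L]
Right side: [L^-1 T^2]

The two sides have different dimensions, so the equation is NOT dimensionally consistent.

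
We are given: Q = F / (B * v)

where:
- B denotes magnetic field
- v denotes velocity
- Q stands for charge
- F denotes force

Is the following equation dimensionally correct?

Yes

B (magnetic field) has dimensions [I^-1 M T^-2].
v (velocity) has dimensions [L T^-1].
Q (charge) has dimensions [I T].
F (force) has dimensions [L M T^-2].

Left side: [I T]
Right side: [I T]

Both sides have the same dimensions, so the equation is dimensionally consistent.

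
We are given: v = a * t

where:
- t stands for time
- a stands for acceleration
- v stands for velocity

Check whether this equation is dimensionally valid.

Yes

t (time) has dimensions [T].
a (acceleration) has dimensions [L T^-2].
v (velocity) has dimensions [L T^-1].

Left side: [L T^-1]
Right side: [L T^-1]

Both sides have the same dimensions, so the equation is dimensionally consistent.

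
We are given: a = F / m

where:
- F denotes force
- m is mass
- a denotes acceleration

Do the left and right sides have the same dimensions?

Yes

F (force) has dimensions [L M T^-2].
m (mass) has dimensions [M].
a (acceleration) has dimensions [L T^-2].

Left side: [L T^-2]
Right side: [L T^-2]

Both sides have the same dimensions, so the equation is dimensionally consistent.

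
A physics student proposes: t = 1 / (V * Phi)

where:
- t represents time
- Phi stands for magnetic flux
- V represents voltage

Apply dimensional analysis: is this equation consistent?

No

t (time) has dimensions [T].
Phi (magnetic flux) has dimensions [I^-1 L^2 M T^-2].
V (voltage) has dimensions [I^-1 L^2 M T^-3].

Left side: [T]
Right side: [I^2 L^-4 M^-2 T^5]

The two sides have different dimensions, so the equation is NOT dimensionally consistent.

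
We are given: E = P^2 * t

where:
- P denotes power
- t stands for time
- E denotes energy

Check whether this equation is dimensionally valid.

No

P (power) has dimensions [L^2 M T^-3].
t (time) has dimensions [T].
E (energy) has dimensions [L^2 M T^-2].

Left side: [L^2 M T^-2]
Right side: [L^4 M^2 T^-5]

The two sides have different dimensions, so the equation is NOT dimensionally consistent.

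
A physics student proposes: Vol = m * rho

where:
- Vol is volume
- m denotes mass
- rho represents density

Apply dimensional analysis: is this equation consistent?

No

Vol (volume) has dimensions [L^3].
m (mass) has dimensions [M].
rho (density) has dimensions [L^-3 M].

Left side: [L^3]
Right side: [L^-3 M^2]

The two sides have different dimensions, so the equation is NOT dimensionally consistent.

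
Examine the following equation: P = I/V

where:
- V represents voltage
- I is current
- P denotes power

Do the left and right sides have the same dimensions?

No

V (voltage) has dimensions [I^-1 L^2 M T^-3].
I (current) has dimensions [I].
P (power) has dimensions [L^2 M T^-3].

Left side: [L^2 M T^-3]
Right side: [I^2 L^-2 M^-1 T^3]

The two sides have different dimensions, so the equation is NOT dimensionally consistent.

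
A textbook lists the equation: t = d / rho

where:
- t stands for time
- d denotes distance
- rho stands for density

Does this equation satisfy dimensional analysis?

No

t (time) has dimensions [T].
d (distance) has dimensions [L].
rho (density) has dimensions [L^-3 M].

Left side: [T]
Right side: [L^4 M^-1]

The two sides have different dimensions, so the equation is NOT dimensionally consistent.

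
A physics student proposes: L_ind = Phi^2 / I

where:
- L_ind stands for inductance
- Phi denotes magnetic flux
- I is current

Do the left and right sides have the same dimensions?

No

L_ind (inductance) has dimensions [I^-2 L^2 M T^-2].
Phi (magnetic flux) has dimensions [I^-1 L^2 M T^-2].
I (current) has dimensions [I].

Left side: [I^-2 L^2 M T^-2]
Right side: [I^-3 L^4 M^2 T^-4]

The two sides have different dimensions, so the equation is NOT dimensionally consistent.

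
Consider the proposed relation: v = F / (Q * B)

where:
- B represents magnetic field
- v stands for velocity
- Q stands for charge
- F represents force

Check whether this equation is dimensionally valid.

Yes

B (magnetic field) has dimensions [I^-1 M T^-2].
v (velocity) has dimensions [L T^-1].
Q (charge) has dimensions [I T].
F (force) has dimensions [L M T^-2].

Left side: [L T^-1]
Right side: [L T^-1]

Both sides have the same dimensions, so the equation is dimensionally consistent.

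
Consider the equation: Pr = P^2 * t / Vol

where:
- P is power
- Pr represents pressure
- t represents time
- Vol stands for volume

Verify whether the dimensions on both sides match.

No

P (power) has dimensions [L^2 M T^-3].
Pr (pressure) has dimensions [L^-1 M T^-2].
t (time) has dimensions [T].
Vol (volume) has dimensions [L^3].

Left side: [L^-1 M T^-2]
Right side: [L M^2 T^-5]

The two sides have different dimensions, so the equation is NOT dimensionally consistent.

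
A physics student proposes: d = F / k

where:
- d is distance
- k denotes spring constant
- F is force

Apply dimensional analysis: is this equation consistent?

Yes

d (distance) has dimensions [L].
k (spring constant) has dimensions [M T^-2].
F (force) has dimensions [L M T^-2].

Left side: [L]
Right side: [L]

Both sides have the same dimensions, so the equation is dimensionally consistent.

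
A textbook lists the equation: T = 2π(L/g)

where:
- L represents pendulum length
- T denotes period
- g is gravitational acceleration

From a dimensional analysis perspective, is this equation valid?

No

L (pendulum length) has dimensions [L].
T (period) has dimensions [T].
g (gravitational acceleration) has dimensions [L T^-2].

Left side: [T]
Right side: [T^2]

The two sides have different dimensions, so the equation is NOT dimensionally consistent.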